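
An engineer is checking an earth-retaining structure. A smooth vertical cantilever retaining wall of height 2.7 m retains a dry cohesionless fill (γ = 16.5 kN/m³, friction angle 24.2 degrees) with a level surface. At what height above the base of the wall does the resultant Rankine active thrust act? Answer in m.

K_a = 0.4185.
The pressure distribution is triangular, so the resultant acts at H/3 above the base = 2.7/3 = 0.9000 m.

0.900 m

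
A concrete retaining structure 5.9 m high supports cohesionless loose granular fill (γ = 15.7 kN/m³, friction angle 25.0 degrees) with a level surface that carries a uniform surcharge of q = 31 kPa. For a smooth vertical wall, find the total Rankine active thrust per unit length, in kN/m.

185 kN/m

K_a = tan²(45° − φ/2) = 0.4059.
Soil triangle: ½ K_a γ H² = 0.5×0.4059×15.7×5.9² = 110.9 kN/m.
Surcharge rectangle: K_a q H = 0.4059×31×5.9 = 74.23 kN/m.
Total = 110.9 + 74.23 = 185.1 kN/m.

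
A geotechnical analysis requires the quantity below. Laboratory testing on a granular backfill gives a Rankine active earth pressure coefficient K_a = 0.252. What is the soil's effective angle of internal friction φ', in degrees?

K_a = tan²(45° − φ/2) ⇒ 45° − φ/2 = arctan(√0.252) = 26.66°.
φ = 2(45° − 26.66°) = 36.69°.

36.7°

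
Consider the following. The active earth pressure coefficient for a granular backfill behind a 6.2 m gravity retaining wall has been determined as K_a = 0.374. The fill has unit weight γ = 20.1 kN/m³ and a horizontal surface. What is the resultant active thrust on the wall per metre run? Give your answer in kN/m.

144 kN/m

P = ½ K_a γ H² = 0.5 × 0.374 × 20.1 × 6.2² = 144.5 kN/m.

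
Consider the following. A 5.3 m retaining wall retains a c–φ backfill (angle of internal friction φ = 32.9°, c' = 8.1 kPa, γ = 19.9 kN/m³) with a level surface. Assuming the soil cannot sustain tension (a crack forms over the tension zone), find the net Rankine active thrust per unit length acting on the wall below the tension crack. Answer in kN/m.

42.6 kN/m

K_a = 0.2960; √K_a = 0.5441.
Tension-crack depth z_c = 2c/(γ√K_a) = 2×8.1/(19.9×0.5441) = 1.496 m.
σ_a at base = K_a γ H − 2c√K_a = 0.2960×19.9×5.3 − 2×8.1×0.5441 = 22.41 kPa.
P_a = ½ × 22.41 × (H − z_c) = 0.5×22.41×3.804 = 42.62 kN/m.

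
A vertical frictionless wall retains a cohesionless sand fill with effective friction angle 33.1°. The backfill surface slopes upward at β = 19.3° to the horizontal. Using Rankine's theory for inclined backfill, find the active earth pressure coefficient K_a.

K_a = cos β · (cos β − √(cos²β − cos²φ)) / (cos β + √(cos²β − cos²φ)).
cos β = 0.9438, cos φ = 0.8377, √(cos²β − cos²φ) = 0.4347.
K_a = 0.9438 × (0.9438 − 0.4347)/(0.9438 + 0.4347) = 0.3485.

0.349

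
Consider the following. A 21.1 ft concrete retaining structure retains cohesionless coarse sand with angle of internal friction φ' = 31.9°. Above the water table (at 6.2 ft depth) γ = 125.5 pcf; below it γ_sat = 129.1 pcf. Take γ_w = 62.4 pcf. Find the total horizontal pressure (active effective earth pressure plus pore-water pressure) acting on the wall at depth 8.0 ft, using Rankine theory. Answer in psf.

389 psf

K_a = (1 − sin φ)/(1 + sin φ) = 0.3085.
γ' = 129.1 − 62.4 = 66.70 pcf.
Effective vertical stress at 8.0 ft: σ'_v = 125.5×6.2 + 66.70×1.80 = 898.2 psf.
σ'_h = K_a σ'_v = 0.3085 × 898.2 = 277.1 psf; u = γ_w × 1.80 = 112.3 psf.
Total σ_h = 277.1 + 112.3 = 389.4 psf.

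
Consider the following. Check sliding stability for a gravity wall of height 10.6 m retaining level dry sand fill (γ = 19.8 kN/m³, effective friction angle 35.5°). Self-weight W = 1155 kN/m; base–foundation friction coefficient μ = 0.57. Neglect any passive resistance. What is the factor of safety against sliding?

2.23

K_a = tan²(45° − 35.5°/2) = 0.2653.
P_a = ½K_aγH² = 0.5×0.2653×19.8×10.6² = 295.1 kN/m, acting at H/3 = 3.533 m above the base.
FS_sliding = μW / P_a = 0.57×1155 / 295.1 = 2.231.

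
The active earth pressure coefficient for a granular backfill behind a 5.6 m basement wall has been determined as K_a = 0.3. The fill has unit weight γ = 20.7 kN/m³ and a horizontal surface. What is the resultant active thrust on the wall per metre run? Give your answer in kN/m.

97.4 kN/m

P = ½ K_a γ H² = 0.5 × 0.3 × 20.7 × 5.6² = 97.37 kN/m.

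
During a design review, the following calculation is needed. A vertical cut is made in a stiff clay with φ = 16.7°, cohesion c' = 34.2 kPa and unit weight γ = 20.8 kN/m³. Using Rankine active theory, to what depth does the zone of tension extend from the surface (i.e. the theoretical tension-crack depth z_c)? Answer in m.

4.42 m

K_a = tan²(45° − 16.7°/2) = 0.5536; √K_a = 0.7440.
The active pressure is zero where K_a γ z = 2c√K_a, so z_c = 2c/(γ√K_a) = 2×34.2/(20.8×0.7440) = 4.420 m.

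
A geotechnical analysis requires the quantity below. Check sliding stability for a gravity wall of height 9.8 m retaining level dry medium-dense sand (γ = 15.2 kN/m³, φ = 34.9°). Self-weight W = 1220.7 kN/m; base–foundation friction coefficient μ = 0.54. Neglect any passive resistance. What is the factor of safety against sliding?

3.32

K_a = tan²(45° − 34.9°/2) = 0.2721.
P_a = ½K_aγH² = 0.5×0.2721×15.2×9.8² = 198.6 kN/m, acting at H/3 = 3.267 m above the base.
FS_sliding = μW / P_a = 0.54×1220.7 / 198.6 = 3.318.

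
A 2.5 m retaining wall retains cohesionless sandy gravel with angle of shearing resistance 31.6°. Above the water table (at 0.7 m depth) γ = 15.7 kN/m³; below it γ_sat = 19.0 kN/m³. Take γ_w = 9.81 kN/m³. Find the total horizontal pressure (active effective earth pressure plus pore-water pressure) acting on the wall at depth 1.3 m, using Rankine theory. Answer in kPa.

K_a = (1 − sin φ)/(1 + sin φ) = 0.3123.
γ' = 19.0 − 9.81 = 9.190 kN/m³.
Effective vertical stress at 1.3 m: σ'_v = 15.7×0.7 + 9.190×0.600 = 16.50 kPa.
σ'_h = K_a σ'_v = 0.3123 × 16.50 = 5.155 kPa; u = γ_w × 0.600 = 5.886 kPa.
Total σ_h = 5.155 + 5.886 = 11.04 kPa.

11.0 kPa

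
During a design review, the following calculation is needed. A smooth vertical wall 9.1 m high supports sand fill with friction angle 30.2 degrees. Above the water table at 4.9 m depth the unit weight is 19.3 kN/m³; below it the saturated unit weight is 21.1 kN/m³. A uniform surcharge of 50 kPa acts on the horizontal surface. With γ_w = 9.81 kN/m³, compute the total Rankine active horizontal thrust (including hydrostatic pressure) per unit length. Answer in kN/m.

K_a = tan²(45° − φ/2) = 0.3307.
γ' = 21.1 − 9.81 = 11.29 kN/m³. h₂ = H − d_w = 4.2 m.
σ'_h: at surface K_a·q = 16.53; at WT K_a(q+γd_w) = 47.80; at base K_a(q+γd_w+γ'h₂) = 63.48 kPa.
P₁ = ½(16.53+47.80)×4.9 = 157.6; P₂ = ½(47.80+63.48)×4.2 = 233.7; P_w = ½γ_w h₂² = 86.52.
Total = 157.6+233.7+86.52 = 477.8 kN/m.

478 kN/m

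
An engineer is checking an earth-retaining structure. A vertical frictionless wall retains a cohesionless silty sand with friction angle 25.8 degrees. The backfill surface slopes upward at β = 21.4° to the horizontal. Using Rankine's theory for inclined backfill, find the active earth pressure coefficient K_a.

0.553

K_a = cos β · (cos β − √(cos²β − cos²φ)) / (cos β + √(cos²β − cos²φ)).
cos β = 0.9311, cos φ = 0.9003, √(cos²β − cos²φ) = 0.2373.
K_a = 0.9311 × (0.9311 − 0.2373)/(0.9311 + 0.2373) = 0.5529.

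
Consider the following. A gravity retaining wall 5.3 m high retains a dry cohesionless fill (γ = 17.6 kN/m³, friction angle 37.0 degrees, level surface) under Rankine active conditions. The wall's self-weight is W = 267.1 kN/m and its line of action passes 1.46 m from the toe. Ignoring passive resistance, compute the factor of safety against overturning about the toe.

3.59

K_a = tan²(45° − 37.0°/2) = 0.2486.
P_a = ½K_aγH² = 0.5×0.2486×17.6×5.3² = 61.45 kN/m, acting at H/3 = 1.767 m above the base.
Overturning moment M_o = P_a × H/3 = 61.45 × 1.767 = 108.6.
Resisting moment M_r = W × 1.46 = 267.1 × 1.46 = 390.0.
FS_overturning = M_r/M_o = 390.0/108.6 = 3.592.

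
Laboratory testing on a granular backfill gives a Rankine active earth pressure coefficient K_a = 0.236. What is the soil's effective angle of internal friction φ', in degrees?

K_a = tan²(45° − φ/2) ⇒ 45° − φ/2 = arctan(√0.236) = 25.91°.
φ = 2(45° − 25.91°) = 38.18°.

38.2°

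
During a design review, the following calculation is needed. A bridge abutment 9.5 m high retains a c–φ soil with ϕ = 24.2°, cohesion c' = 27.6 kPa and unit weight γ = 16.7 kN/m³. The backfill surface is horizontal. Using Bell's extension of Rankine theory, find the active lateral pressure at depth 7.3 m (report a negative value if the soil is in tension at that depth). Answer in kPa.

K_a = (1 − sin φ)/(1 + sin φ) = 0.4185.
σ_a = K_a γ z − 2c√K_a = 0.4185×16.7×7.3 − 2×27.6×0.6469 = 15.31 kPa.

15.3 kPa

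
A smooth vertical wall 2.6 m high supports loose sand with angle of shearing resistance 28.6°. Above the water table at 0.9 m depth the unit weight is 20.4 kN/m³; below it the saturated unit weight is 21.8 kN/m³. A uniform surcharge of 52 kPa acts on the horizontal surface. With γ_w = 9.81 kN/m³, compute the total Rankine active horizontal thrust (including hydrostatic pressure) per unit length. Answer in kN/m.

81.9 kN/m

K_a = tan²(45° − φ/2) = 0.3525.
γ' = 21.8 − 9.81 = 11.99 kN/m³. h₂ = H − d_w = 1.7 m.
σ'_h: at surface K_a·q = 18.33; at WT K_a(q+γd_w) = 24.81; at base K_a(q+γd_w+γ'h₂) = 31.99 kPa.
P₁ = ½(18.33+24.81)×0.9 = 19.41; P₂ = ½(24.81+31.99)×1.7 = 48.28; P_w = ½γ_w h₂² = 14.18.
Total = 19.41+48.28+14.18 = 81.86 kN/m.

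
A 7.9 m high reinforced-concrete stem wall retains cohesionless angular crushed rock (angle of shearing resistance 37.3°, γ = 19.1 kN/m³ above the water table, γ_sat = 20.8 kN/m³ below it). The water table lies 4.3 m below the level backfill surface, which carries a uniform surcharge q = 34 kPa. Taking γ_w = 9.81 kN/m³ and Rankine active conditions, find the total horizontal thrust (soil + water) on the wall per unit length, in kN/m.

263 kN/m

K_a = tan²(45° − φ/2) = 0.2453.
γ' = 20.8 − 9.81 = 10.99 kN/m³. h₂ = H − d_w = 3.6 m.
σ'_h: at surface K_a·q = 8.342; at WT K_a(q+γd_w) = 28.49; at base K_a(q+γd_w+γ'h₂) = 38.20 kPa.
P₁ = ½(8.342+28.49)×4.3 = 79.19; P₂ = ½(28.49+38.20)×3.6 = 120.0; P_w = ½γ_w h₂² = 63.57.
Total = 79.19+120.0+63.57 = 262.8 kN/m.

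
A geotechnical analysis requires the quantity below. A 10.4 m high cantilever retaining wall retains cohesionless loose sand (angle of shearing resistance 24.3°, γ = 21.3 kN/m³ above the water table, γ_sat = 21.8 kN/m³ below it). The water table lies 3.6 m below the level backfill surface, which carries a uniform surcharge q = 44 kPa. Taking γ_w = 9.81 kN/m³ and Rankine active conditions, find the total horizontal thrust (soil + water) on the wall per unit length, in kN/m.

K_a = tan²(45° − φ/2) = 0.4169.
γ' = 21.8 − 9.81 = 11.99 kN/m³. h₂ = H − d_w = 6.8 m.
σ'_h: at surface K_a·q = 18.34; at WT K_a(q+γd_w) = 50.31; at base K_a(q+γd_w+γ'h₂) = 84.31 kPa.
P₁ = ½(18.34+50.31)×3.6 = 123.6; P₂ = ½(50.31+84.31)×6.8 = 457.7; P_w = ½γ_w h₂² = 226.8.
Total = 123.6+457.7+226.8 = 808.1 kN/m.

808 kN/m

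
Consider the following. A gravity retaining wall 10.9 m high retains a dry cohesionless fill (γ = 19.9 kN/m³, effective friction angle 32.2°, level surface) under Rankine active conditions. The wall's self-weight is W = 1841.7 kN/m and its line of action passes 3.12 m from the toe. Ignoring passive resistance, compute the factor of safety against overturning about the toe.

4.39

K_a = tan²(45° − 32.2°/2) = 0.3047.
P_a = ½K_aγH² = 0.5×0.3047×19.9×10.9² = 360.2 kN/m, acting at H/3 = 3.633 m above the base.
Overturning moment M_o = P_a × H/3 = 360.2 × 3.633 = 1309.
Resisting moment M_r = W × 3.12 = 1841.7 × 3.12 = 5746.
FS_overturning = M_r/M_o = 5746/1309 = 4.390.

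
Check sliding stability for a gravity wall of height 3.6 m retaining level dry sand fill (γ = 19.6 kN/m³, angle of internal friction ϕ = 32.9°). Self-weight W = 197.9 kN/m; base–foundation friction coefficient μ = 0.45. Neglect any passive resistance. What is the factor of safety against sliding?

2.37

K_a = tan²(45° − 32.9°/2) = 0.2960.
P_a = ½K_aγH² = 0.5×0.2960×19.6×3.6² = 37.60 kN/m, acting at H/3 = 1.200 m above the base.
FS_sliding = μW / P_a = 0.45×197.9 / 37.60 = 2.369.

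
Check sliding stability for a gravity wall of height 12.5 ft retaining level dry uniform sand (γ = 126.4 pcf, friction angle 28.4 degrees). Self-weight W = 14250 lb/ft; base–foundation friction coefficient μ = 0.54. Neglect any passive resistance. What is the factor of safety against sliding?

2.19

K_a = tan²(45° − 28.4°/2) = 0.3554.
P_a = ½K_aγH² = 0.5×0.3554×126.4×12.5² = 3509 lb/ft, acting at H/3 = 4.167 ft above the base.
FS_sliding = μW / P_a = 0.54×14250 / 3509 = 2.193.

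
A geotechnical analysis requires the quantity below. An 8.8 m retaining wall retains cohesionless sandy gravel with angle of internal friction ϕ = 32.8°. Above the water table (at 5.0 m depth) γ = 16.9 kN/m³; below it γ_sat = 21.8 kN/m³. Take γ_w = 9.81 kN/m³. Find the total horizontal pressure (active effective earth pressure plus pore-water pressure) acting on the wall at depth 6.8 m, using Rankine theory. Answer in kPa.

49.2 kPa

K_a = (1 − sin φ)/(1 + sin φ) = 0.2973.
γ' = 21.8 − 9.81 = 11.99 kN/m³.
Effective vertical stress at 6.8 m: σ'_v = 16.9×5.0 + 11.99×1.80 = 106.1 kPa.
σ'_h = K_a σ'_v = 0.2973 × 106.1 = 31.53 kPa; u = γ_w × 1.80 = 17.66 kPa.
Total σ_h = 31.53 + 17.66 = 49.19 kPa.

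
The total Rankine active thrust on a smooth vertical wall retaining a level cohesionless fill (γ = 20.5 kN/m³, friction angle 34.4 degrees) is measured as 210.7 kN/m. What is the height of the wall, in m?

K_a = 0.2780. P_a = ½ K_a γ H² ⇒ H = √(2P_a/(K_a γ)).
H = √(2×210.7/(0.2780×20.5)) = 8.599 m.

8.60 m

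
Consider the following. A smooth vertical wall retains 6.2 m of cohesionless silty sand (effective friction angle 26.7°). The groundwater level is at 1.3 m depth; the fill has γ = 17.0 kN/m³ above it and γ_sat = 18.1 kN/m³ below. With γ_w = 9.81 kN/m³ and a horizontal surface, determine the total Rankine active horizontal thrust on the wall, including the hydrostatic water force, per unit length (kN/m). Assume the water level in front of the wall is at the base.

K_a = tan²(45° − φ/2) = 0.3800.
γ' = 18.1 − 9.81 = 8.290 kN/m³. Depth below WT = 4.9 m.
σ'_h at WT = K_a γ d_w = 8.397 kPa; at base = 8.397 + K_a γ' × 4.9 = 23.83 kPa.
P₁ (0–1.3 m) = ½×8.397×1.3 = 5.458. P₂ (1.3–6.2 m) = ½(8.397+23.83)×4.9 = 78.96.
P_w = ½ γ_w h₂² = 0.5×9.81×4.9² = 117.8. Total = 5.458+78.96+117.8 = 202.2 kN/m.

202 kN/m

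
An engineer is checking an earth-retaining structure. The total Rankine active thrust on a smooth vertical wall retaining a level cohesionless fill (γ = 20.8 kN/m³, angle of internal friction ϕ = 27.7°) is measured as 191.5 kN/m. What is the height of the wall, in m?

7.10 m

K_a = 0.3653. P_a = ½ K_a γ H² ⇒ H = √(2P_a/(K_a γ)).
H = √(2×191.5/(0.3653×20.8)) = 7.099 m.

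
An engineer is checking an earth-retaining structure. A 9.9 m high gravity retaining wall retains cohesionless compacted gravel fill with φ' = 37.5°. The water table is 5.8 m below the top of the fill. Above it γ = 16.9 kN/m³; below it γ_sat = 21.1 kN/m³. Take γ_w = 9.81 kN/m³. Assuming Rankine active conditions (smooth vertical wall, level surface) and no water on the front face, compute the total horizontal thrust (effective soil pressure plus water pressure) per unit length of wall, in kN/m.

K_a = tan²(45° − φ/2) = 0.2432.
γ' = 21.1 − 9.81 = 11.29 kN/m³. Depth below WT = 4.1 m.
σ'_h at WT = K_a γ d_w = 23.84 kPa; at base = 23.84 + K_a γ' × 4.1 = 35.09 kPa.
P₁ (0–5.8 m) = ½×23.84×5.8 = 69.13. P₂ (5.8–9.9 m) = ½(23.84+35.09)×4.1 = 120.8.
P_w = ½ γ_w h₂² = 0.5×9.81×4.1² = 82.45. Total = 69.13+120.8+82.45 = 272.4 kN/m.

272 kN/m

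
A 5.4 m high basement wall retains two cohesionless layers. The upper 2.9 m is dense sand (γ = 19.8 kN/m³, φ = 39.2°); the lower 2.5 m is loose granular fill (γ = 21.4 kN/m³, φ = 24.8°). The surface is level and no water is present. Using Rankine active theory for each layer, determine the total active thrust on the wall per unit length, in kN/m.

105 kN/m

K_a1 = tan²(45°−39.2°/2) = 0.2255; K_a2 = tan²(45°−24.8°/2) = 0.4090.
Layer 1: σ at base = K_a1 γ₁ h₁ = 12.95 kPa; P₁ = ½×12.95×2.9 = 18.77.
Layer 2: σ_v at top = γ₁h₁ = 57.42; σ_h top = K_a2×57.42 = 23.48; σ_h base = K_a2×(57.42+21.4×2.5) = 45.37.
P₂ = ½(23.48+45.37)×2.5 = 86.06. Total P_a = 18.77+86.06 = 104.8 kN/m.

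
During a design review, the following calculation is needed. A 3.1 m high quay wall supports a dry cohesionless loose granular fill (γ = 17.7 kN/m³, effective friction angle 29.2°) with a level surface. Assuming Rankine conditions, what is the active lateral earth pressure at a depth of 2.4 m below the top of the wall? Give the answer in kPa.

14.6 kPa

K_a = (1 − sin φ)/(1 + sin φ) = 0.3442.
σ_h = K_a γ z = 0.3442 × 17.7 × 2.4 = 14.62 kPa.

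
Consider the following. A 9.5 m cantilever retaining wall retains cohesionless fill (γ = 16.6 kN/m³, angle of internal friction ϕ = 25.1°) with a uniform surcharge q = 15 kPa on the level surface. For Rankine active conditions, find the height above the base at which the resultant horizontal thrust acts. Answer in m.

K_a = 0.4043.
Triangular part P₁ = ½K_aγH² = 302.8 at H/3 = 3.167 m; rectangular part P₂ = K_a q H = 57.61 at H/2 = 4.750 m.
ȳ = (P₁·3.167 + P₂·4.750)/(P₁+P₂) = 3.420 m.

3.42 m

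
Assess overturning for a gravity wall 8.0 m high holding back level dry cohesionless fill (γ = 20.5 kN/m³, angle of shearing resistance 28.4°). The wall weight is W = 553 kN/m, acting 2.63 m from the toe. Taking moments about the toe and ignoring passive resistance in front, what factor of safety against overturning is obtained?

2.34

K_a = tan²(45° − 28.4°/2) = 0.3554.
P_a = ½K_aγH² = 0.5×0.3554×20.5×8.0² = 233.1 kN/m, acting at H/3 = 2.667 m above the base.
Overturning moment M_o = P_a × H/3 = 233.1 × 2.667 = 621.6.
Resisting moment M_r = W × 2.63 = 553 × 2.63 = 1454.
FS_overturning = M_r/M_o = 1454/621.6 = 2.340.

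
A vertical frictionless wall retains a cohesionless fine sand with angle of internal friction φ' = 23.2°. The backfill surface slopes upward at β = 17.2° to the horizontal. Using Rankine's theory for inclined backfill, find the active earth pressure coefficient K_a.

K_a = cos β · (cos β − √(cos²β − cos²φ)) / (cos β + √(cos²β − cos²φ)).
cos β = 0.9553, cos φ = 0.9191, √(cos²β − cos²φ) = 0.2603.
K_a = 0.9553 × (0.9553 − 0.2603)/(0.9553 + 0.2603) = 0.5462.

0.546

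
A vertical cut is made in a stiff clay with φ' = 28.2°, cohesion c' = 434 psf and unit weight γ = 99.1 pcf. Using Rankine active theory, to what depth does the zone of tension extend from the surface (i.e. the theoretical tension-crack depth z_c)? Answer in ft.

14.6 ft

K_a = tan²(45° − 28.2°/2) = 0.3582; √K_a = 0.5985.
The active pressure is zero where K_a γ z = 2c√K_a, so z_c = 2c/(γ√K_a) = 2×434/(99.1×0.5985) = 14.63 ft.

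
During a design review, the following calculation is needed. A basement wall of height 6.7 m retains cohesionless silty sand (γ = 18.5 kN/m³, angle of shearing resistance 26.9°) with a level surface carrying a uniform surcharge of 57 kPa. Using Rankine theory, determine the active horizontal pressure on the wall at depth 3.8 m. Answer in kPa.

48.0 kPa

K_a = (1 − sin φ)/(1 + sin φ) = 0.3770.
σ_v = γz + q = 18.5 × 3.8 + 57 = 127.3 kPa.
σ_h = K_a σ_v = 0.3770 × 127.3 = 47.99 kPa.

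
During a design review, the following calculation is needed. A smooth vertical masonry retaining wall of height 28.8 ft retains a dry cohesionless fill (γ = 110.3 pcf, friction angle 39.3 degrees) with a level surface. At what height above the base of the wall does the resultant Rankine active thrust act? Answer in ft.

9.60 ft

K_a = 0.2245.
The pressure distribution is triangular, so the resultant acts at H/3 above the base = 28.8/3 = 9.600 ft.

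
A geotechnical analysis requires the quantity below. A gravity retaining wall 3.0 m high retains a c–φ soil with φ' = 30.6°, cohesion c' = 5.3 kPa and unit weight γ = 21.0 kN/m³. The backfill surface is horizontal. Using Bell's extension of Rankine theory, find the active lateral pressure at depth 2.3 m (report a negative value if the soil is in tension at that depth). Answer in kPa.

9.67 kPa

K_a = (1 − sin φ)/(1 + sin φ) = 0.3253.
σ_a = K_a γ z − 2c√K_a = 0.3253×21.0×2.3 − 2×5.3×0.5704 = 9.668 kPa.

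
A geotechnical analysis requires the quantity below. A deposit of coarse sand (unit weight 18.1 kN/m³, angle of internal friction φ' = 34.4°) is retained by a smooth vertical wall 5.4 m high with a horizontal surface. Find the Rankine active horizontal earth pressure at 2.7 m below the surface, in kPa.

K_a = (1 − sin φ)/(1 + sin φ) = 0.2780.
σ_h = K_a γ z = 0.2780 × 18.1 × 2.7 = 13.58 kPa.

13.6 kPa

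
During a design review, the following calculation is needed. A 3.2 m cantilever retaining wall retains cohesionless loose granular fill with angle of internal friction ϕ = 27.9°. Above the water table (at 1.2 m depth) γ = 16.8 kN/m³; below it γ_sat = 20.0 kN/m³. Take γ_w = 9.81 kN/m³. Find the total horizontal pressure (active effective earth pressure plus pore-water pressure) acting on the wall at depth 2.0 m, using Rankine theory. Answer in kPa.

K_a = (1 − sin φ)/(1 + sin φ) = 0.3625.
γ' = 20.0 − 9.81 = 10.19 kN/m³.
Effective vertical stress at 2.0 m: σ'_v = 16.8×1.2 + 10.19×0.800 = 28.31 kPa.
σ'_h = K_a σ'_v = 0.3625 × 28.31 = 10.26 kPa; u = γ_w × 0.800 = 7.848 kPa.
Total σ_h = 10.26 + 7.848 = 18.11 kPa.

18.1 kPa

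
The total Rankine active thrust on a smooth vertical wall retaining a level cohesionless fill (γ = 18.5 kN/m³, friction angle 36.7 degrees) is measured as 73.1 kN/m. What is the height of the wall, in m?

K_a = 0.2519. P_a = ½ K_a γ H² ⇒ H = √(2P_a/(K_a γ)).
H = √(2×73.1/(0.2519×18.5)) = 5.602 m.

5.60 m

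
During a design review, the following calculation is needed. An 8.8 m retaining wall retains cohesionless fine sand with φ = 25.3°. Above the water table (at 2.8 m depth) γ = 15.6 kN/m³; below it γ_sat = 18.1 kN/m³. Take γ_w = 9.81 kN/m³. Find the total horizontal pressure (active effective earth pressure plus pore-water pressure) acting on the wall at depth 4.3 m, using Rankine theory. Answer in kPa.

37.2 kPa

K_a = (1 − sin φ)/(1 + sin φ) = 0.4012.
γ' = 18.1 − 9.81 = 8.290 kN/m³.
Effective vertical stress at 4.3 m: σ'_v = 15.6×2.8 + 8.290×1.50 = 56.12 kPa.
σ'_h = K_a σ'_v = 0.4012 × 56.12 = 22.51 kPa; u = γ_w × 1.50 = 14.71 kPa.
Total σ_h = 22.51 + 14.71 = 37.23 kPa.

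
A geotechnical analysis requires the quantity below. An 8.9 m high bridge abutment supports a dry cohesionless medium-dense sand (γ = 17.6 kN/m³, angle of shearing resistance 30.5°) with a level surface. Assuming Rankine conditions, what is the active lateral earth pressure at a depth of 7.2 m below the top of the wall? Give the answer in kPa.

K_a = (1 − sin φ)/(1 + sin φ) = 0.3267.
σ_h = K_a γ z = 0.3267 × 17.6 × 7.2 = 41.40 kPa.

41.4 kPa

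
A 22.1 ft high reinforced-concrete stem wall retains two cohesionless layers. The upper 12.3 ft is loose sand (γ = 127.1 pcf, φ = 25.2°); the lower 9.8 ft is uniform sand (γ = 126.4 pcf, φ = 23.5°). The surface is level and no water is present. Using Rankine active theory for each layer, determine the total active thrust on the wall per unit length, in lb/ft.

13100 lb/ft

K_a1 = tan²(45°−25.2°/2) = 0.4027; K_a2 = tan²(45°−23.5°/2) = 0.4298.
Layer 1: σ at base = K_a1 γ₁ h₁ = 629.6 psf; P₁ = ½×629.6×12.3 = 3872.
Layer 2: σ_v at top = γ₁h₁ = 1563; σ_h top = K_a2×1563 = 672.0; σ_h base = K_a2×(1563+126.4×9.8) = 1204.
P₂ = ½(672.0+1204)×9.8 = 9195. Total P_a = 3872+9195 = 13070 lb/ft.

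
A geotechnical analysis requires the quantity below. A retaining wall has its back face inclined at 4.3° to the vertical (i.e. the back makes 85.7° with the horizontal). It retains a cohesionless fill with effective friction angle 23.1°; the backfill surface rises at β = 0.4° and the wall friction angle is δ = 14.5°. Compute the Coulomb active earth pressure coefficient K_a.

0.424

K_a = sin²(α+φ) / [sin²α · sin(α−δ) · (1 + √{sin(φ+δ)sin(φ−β) / (sin(α−δ)sin(α+β))})²].
With α = 85.7°, φ = 23.1°, δ = 14.5°, β = 0.4°: K_a = 0.4235.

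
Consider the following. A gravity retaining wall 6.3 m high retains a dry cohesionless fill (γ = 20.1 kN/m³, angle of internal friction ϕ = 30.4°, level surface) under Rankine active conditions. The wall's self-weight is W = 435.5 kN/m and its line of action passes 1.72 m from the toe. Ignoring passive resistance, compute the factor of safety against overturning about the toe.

2.73

K_a = tan²(45° − 30.4°/2) = 0.3280.
P_a = ½K_aγH² = 0.5×0.3280×20.1×6.3² = 130.8 kN/m, acting at H/3 = 2.100 m above the base.
Overturning moment M_o = P_a × H/3 = 130.8 × 2.100 = 274.7.
Resisting moment M_r = W × 1.72 = 435.5 × 1.72 = 749.1.
FS_overturning = M_r/M_o = 749.1/274.7 = 2.726.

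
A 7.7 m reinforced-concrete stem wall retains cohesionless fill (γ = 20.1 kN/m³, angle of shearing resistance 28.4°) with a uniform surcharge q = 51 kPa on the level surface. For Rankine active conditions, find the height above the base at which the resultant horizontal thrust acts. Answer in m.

K_a = 0.3554.
Triangular part P₁ = ½K_aγH² = 211.7 at H/3 = 2.567 m; rectangular part P₂ = K_a q H = 139.5 at H/2 = 3.850 m.
ȳ = (P₁·2.567 + P₂·3.850)/(P₁+P₂) = 3.076 m.

3.08 m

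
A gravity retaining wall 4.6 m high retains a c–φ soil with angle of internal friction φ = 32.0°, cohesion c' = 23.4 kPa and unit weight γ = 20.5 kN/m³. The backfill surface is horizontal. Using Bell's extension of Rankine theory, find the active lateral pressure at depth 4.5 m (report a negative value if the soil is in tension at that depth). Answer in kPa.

K_a = (1 − sin φ)/(1 + sin φ) = 0.3073.
σ_a = K_a γ z − 2c√K_a = 0.3073×20.5×4.5 − 2×23.4×0.5543 = 2.403 kPa.

2.40 kPa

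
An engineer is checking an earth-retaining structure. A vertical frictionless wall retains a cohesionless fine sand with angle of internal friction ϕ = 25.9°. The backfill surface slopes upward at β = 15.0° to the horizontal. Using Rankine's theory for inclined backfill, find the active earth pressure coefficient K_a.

K_a = cos β · (cos β − √(cos²β − cos²φ)) / (cos β + √(cos²β − cos²φ)).
cos β = 0.9659, cos φ = 0.8996, √(cos²β − cos²φ) = 0.3519.
K_a = 0.9659 × (0.9659 − 0.3519)/(0.9659 + 0.3519) = 0.4501.

0.450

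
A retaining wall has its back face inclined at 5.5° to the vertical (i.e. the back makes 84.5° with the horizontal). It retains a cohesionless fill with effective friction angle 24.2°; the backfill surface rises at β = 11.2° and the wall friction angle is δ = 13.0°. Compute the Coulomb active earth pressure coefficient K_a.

K_a = sin²(α+φ) / [sin²α · sin(α−δ) · (1 + √{sin(φ+δ)sin(φ−β) / (sin(α−δ)sin(α+β))})²].
With α = 84.5°, φ = 24.2°, δ = 13.0°, β = 11.2°: K_a = 0.5017.

0.502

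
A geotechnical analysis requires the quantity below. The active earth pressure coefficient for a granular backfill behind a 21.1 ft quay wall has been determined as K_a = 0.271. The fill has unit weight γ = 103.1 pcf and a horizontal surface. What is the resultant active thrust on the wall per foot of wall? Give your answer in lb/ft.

6220 lb/ft

P = ½ K_a γ H² = 0.5 × 0.271 × 103.1 × 21.1² = 6220 lb/ft.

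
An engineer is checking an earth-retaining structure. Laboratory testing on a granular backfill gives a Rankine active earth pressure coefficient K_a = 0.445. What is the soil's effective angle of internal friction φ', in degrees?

22.6°

K_a = tan²(45° − φ/2) ⇒ 45° − φ/2 = arctan(√0.445) = 33.71°.
φ = 2(45° − 33.71°) = 22.59°.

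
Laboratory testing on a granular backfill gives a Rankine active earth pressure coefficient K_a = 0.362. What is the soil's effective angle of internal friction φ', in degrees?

27.9°

K_a = tan²(45° − φ/2) ⇒ 45° − φ/2 = arctan(√0.362) = 31.03°.
φ = 2(45° − 31.03°) = 27.93°.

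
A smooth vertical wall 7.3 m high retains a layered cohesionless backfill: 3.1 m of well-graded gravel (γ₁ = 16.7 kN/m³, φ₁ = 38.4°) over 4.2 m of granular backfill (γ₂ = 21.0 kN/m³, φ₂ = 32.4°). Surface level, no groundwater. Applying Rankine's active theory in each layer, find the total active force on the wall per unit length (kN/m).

140 kN/m

K_a1 = tan²(45°−38.4°/2) = 0.2337; K_a2 = tan²(45°−32.4°/2) = 0.3022.
Layer 1: σ at base = K_a1 γ₁ h₁ = 12.10 kPa; P₁ = ½×12.10×3.1 = 18.75.
Layer 2: σ_v at top = γ₁h₁ = 51.77; σ_h top = K_a2×51.77 = 15.65; σ_h base = K_a2×(51.77+21.0×4.2) = 42.30.
P₂ = ½(15.65+42.30)×4.2 = 121.7. Total P_a = 18.75+121.7 = 140.4 kN/m.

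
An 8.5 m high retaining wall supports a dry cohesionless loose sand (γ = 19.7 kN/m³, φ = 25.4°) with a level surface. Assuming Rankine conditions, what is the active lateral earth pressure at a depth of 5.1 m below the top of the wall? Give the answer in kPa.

K_a = (1 − sin φ)/(1 + sin φ) = 0.3996.
σ_h = K_a γ z = 0.3996 × 19.7 × 5.1 = 40.15 kPa.

40.2 kPa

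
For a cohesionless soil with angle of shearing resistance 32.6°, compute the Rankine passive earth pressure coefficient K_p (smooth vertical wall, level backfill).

K_p = (1 + sin φ)/(1 − sin φ) = tan²(45° + 32.6°/2) = 3.336.

3.34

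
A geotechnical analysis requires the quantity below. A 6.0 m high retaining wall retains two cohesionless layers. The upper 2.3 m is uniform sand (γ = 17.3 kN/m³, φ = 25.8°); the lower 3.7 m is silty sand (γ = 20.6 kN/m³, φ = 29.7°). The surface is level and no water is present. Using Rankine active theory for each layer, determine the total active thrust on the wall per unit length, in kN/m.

115 kN/m

K_a1 = tan²(45°−25.8°/2) = 0.3935; K_a2 = tan²(45°−29.7°/2) = 0.3374.
Layer 1: σ at base = K_a1 γ₁ h₁ = 15.66 kPa; P₁ = ½×15.66×2.3 = 18.01.
Layer 2: σ_v at top = γ₁h₁ = 39.79; σ_h top = K_a2×39.79 = 13.42; σ_h base = K_a2×(39.79+20.6×3.7) = 39.14.
P₂ = ½(13.42+39.14)×3.7 = 97.24. Total P_a = 18.01+97.24 = 115.2 kN/m.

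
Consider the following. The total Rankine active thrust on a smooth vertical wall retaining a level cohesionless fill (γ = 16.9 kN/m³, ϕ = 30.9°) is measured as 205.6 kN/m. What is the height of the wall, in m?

K_a = 0.3214. P_a = ½ K_a γ H² ⇒ H = √(2P_a/(K_a γ)).
H = √(2×205.6/(0.3214×16.9)) = 8.701 m.

8.70 m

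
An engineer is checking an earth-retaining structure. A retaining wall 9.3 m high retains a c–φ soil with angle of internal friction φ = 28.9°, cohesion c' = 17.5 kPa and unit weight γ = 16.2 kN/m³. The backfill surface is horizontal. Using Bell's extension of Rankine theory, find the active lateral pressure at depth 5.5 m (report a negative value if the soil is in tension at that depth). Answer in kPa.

K_a = (1 − sin φ)/(1 + sin φ) = 0.3484.
σ_a = K_a γ z − 2c√K_a = 0.3484×16.2×5.5 − 2×17.5×0.5902 = 10.38 kPa.

10.4 kPa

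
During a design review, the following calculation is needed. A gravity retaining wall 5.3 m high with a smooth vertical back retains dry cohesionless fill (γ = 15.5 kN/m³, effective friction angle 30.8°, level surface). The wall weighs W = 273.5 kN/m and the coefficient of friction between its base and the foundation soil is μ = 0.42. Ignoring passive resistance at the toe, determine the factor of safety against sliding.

K_a = tan²(45° − 30.8°/2) = 0.3227.
P_a = ½K_aγH² = 0.5×0.3227×15.5×5.3² = 70.25 kN/m, acting at H/3 = 1.767 m above the base.
FS_sliding = μW / P_a = 0.42×273.5 / 70.25 = 1.635.

1.64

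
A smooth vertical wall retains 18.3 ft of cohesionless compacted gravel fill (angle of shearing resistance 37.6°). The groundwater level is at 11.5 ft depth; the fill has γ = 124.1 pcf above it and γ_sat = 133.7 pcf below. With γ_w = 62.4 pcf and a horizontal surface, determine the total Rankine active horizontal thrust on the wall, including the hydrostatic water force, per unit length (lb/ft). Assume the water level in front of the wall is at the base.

6180 lb/ft

K_a = tan²(45° − φ/2) = 0.2421.
γ' = 133.7 − 62.4 = 71.30 pcf. Depth below WT = 6.8 ft.
σ'_h at WT = K_a γ d_w = 345.5 psf; at base = 345.5 + K_a γ' × 6.8 = 462.9 psf.
P₁ (0–11.5 ft) = ½×345.5×11.5 = 1987. P₂ (11.5–18.3 ft) = ½(345.5+462.9)×6.8 = 2749.
P_w = ½ γ_w h₂² = 0.5×62.4×6.8² = 1443. Total = 1987+2749+1443 = 6178 lb/ft.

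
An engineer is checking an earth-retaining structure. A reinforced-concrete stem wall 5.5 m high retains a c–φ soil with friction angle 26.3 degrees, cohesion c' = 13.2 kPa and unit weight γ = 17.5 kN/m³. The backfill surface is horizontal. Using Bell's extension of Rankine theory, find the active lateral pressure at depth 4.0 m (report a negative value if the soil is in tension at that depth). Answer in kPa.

10.6 kPa

K_a = (1 − sin φ)/(1 + sin φ) = 0.3859.
σ_a = K_a γ z − 2c√K_a = 0.3859×17.5×4.0 − 2×13.2×0.6212 = 10.61 kPa.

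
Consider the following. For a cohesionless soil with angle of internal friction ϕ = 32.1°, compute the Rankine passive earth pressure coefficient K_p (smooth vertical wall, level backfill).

3.27

K_p = (1 + sin φ)/(1 − sin φ) = tan²(45° + 32.1°/2) = 3.268.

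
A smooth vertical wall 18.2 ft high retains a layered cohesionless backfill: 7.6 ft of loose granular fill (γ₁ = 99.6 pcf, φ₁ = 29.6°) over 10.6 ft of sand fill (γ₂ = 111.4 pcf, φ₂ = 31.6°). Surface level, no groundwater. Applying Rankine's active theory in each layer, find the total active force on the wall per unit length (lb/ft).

K_a1 = tan²(45°−29.6°/2) = 0.3387; K_a2 = tan²(45°−31.6°/2) = 0.3123.
Layer 1: σ at base = K_a1 γ₁ h₁ = 256.4 psf; P₁ = ½×256.4×7.6 = 974.4.
Layer 2: σ_v at top = γ₁h₁ = 757.0; σ_h top = K_a2×757.0 = 236.4; σ_h base = K_a2×(757.0+111.4×10.6) = 605.3.
P₂ = ½(236.4+605.3)×10.6 = 4461. Total P_a = 974.4+4461 = 5435 lb/ft.

5440 lb/ft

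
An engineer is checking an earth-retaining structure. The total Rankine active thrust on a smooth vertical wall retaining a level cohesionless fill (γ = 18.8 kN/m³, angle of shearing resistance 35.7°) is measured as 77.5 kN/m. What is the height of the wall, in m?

K_a = 0.2630. P_a = ½ K_a γ H² ⇒ H = √(2P_a/(K_a γ)).
H = √(2×77.5/(0.2630×18.8)) = 5.599 m.

5.60 m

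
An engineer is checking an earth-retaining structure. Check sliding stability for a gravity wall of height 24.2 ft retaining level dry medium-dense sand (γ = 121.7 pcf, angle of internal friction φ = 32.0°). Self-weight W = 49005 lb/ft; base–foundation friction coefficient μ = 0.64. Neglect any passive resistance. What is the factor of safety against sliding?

2.86

K_a = tan²(45° − 32.0°/2) = 0.3073.
P_a = ½K_aγH² = 0.5×0.3073×121.7×24.2² = 10950 lb/ft, acting at H/3 = 8.067 ft above the base.
FS_sliding = μW / P_a = 0.64×49005 / 10950 = 2.864.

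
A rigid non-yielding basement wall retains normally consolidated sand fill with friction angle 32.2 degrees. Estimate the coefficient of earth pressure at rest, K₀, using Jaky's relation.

0.467

K₀ = 1 − sin φ' = 1 − sin 32.2° = 0.4671.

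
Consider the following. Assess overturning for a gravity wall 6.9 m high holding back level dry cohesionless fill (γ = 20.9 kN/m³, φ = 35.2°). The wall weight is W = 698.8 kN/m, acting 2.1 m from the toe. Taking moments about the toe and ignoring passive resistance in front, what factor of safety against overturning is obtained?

4.77

K_a = tan²(45° − 35.2°/2) = 0.2687.
P_a = ½K_aγH² = 0.5×0.2687×20.9×6.9² = 133.7 kN/m, acting at H/3 = 2.300 m above the base.
Overturning moment M_o = P_a × H/3 = 133.7 × 2.300 = 307.5.
Resisting moment M_r = W × 2.1 = 698.8 × 2.1 = 1467.
FS_overturning = M_r/M_o = 1467/307.5 = 4.773.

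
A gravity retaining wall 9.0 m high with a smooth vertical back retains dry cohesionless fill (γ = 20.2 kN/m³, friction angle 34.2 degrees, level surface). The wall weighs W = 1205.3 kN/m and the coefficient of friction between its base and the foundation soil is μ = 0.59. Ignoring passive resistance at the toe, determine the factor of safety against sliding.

3.10

K_a = tan²(45° − 34.2°/2) = 0.2803.
P_a = ½K_aγH² = 0.5×0.2803×20.2×9.0² = 229.3 kN/m, acting at H/3 = 3.000 m above the base.
FS_sliding = μW / P_a = 0.59×1205.3 / 229.3 = 3.101.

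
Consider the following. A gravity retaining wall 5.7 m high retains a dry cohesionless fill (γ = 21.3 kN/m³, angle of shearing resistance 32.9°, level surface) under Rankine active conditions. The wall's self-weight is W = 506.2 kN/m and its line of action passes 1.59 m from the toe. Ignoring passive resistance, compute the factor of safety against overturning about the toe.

4.14

K_a = tan²(45° − 32.9°/2) = 0.2960.
P_a = ½K_aγH² = 0.5×0.2960×21.3×5.7² = 102.4 kN/m, acting at H/3 = 1.900 m above the base.
Overturning moment M_o = P_a × H/3 = 102.4 × 1.900 = 194.6.
Resisting moment M_r = W × 1.59 = 506.2 × 1.59 = 804.9.
FS_overturning = M_r/M_o = 804.9/194.6 = 4.136.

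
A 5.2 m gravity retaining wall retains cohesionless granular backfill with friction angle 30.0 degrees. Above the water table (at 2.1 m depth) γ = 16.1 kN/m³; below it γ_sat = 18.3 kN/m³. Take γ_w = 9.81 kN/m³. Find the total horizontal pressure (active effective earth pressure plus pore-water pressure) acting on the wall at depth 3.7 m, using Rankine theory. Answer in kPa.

K_a = (1 − sin φ)/(1 + sin φ) = 0.3333.
γ' = 18.3 − 9.81 = 8.490 kN/m³.
Effective vertical stress at 3.7 m: σ'_v = 16.1×2.1 + 8.490×1.60 = 47.39 kPa.
σ'_h = K_a σ'_v = 0.3333 × 47.39 = 15.80 kPa; u = γ_w × 1.60 = 15.70 kPa.
Total σ_h = 15.80 + 15.70 = 31.49 kPa.

31.5 kPa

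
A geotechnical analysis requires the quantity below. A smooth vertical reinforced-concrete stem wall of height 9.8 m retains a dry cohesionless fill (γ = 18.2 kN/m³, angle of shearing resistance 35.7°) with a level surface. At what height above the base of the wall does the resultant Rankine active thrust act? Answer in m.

K_a = 0.2630.
The pressure distribution is triangular, so the resultant acts at H/3 above the base = 9.8/3 = 3.267 m.

3.27 m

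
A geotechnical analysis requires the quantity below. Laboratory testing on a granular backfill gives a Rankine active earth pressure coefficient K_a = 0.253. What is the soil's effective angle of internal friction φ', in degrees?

K_a = tan²(45° − φ/2) ⇒ 45° − φ/2 = arctan(√0.253) = 26.70°.
φ = 2(45° − 26.70°) = 36.60°.

36.6°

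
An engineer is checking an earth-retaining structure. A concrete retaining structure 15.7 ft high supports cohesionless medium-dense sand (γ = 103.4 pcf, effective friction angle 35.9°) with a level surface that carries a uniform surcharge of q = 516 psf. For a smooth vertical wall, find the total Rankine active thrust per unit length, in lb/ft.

K_a = tan²(45° − φ/2) = 0.2607.
Soil triangle: ½ K_a γ H² = 0.5×0.2607×103.4×15.7² = 3323 lb/ft.
Surcharge rectangle: K_a q H = 0.2607×516×15.7 = 2112 lb/ft.
Total = 3323 + 2112 = 5435 lb/ft.

5440 lb/ft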